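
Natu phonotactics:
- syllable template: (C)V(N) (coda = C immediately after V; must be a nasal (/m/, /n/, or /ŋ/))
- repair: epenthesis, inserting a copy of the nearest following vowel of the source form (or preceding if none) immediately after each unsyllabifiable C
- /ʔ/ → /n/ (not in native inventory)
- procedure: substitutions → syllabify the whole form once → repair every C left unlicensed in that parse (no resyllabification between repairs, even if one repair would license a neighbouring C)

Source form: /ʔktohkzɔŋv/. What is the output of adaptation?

Substitution: /ʔ/ → /n/, giving /nktohkzɔŋv/.
Syllabifying with onset maximization leaves /n/, /k/, /h/, /k/, /v/ stranded (only a nasal (/m/, /n/, or /ŋ/) is licensed in coda position; onsets are limited to one consonant).
Epenthesis after each stranded consonant: /n/ → /no/, /k/ → /ko/, /h/ → /hɔ/, /k/ → /kɔ/, /v/ → /vɔ/.

nokotohɔkɔzɔŋvɔ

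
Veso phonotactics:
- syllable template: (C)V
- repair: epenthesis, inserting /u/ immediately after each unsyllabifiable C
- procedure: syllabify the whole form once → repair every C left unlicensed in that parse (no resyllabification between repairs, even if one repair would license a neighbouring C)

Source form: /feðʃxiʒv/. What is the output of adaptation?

feðuʃuxiʒuvu

The consonants /ð/, /ʃ/, /ʒ/, /v/ cannot be parsed into a legal (C)V syllable (no codas are permitted; onsets are limited to one consonant).
Each unlicensed consonant becomes the onset of a new syllable: /ð/ → /ðu/, /ʃ/ → /ʃu/, /ʒ/ → /ʒu/, /v/ → /vu/.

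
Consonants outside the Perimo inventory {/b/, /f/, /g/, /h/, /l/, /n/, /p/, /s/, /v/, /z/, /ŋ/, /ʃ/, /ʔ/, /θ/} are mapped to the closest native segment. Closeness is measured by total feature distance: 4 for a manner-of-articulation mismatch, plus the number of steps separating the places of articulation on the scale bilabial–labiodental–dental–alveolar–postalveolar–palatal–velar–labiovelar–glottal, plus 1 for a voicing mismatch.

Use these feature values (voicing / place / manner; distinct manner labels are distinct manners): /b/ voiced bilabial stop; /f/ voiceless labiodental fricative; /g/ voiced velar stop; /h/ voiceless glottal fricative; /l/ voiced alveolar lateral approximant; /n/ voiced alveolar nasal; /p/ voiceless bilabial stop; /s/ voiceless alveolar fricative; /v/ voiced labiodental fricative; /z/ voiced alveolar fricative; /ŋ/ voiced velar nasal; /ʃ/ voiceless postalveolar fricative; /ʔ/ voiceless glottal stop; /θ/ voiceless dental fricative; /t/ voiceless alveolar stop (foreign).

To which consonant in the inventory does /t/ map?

/p/ is closest: same manner (stop), place distance 3 (alveolar→bilabial), same voicing; total 3. Next closest is /b/ at distance 4.

p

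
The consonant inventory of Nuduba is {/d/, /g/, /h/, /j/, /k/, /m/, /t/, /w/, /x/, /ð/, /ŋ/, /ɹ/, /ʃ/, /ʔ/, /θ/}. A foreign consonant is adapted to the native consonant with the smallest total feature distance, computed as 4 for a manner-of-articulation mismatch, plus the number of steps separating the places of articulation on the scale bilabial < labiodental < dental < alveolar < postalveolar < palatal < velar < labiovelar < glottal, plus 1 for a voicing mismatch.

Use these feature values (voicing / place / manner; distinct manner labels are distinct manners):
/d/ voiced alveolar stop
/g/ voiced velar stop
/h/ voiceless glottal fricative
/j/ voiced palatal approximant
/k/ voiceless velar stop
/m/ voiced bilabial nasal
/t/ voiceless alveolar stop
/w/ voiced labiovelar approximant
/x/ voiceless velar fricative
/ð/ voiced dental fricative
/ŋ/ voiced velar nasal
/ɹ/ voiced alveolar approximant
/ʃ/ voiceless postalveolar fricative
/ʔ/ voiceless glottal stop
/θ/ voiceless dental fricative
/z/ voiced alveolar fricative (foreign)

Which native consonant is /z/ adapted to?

ð

/ð/ is closest: same manner (fricative), place distance 1 (alveolar→dental), same voicing; total 1. Next closest is /ʃ/ at distance 2.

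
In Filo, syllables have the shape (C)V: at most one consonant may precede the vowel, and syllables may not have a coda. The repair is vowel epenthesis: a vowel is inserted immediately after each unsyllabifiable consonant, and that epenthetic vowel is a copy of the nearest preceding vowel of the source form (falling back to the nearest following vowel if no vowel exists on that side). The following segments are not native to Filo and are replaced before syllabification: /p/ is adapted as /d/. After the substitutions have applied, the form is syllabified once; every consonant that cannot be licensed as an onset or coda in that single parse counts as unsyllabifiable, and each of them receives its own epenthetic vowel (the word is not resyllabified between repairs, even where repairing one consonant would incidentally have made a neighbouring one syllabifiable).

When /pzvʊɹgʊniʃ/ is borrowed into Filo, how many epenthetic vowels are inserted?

After substitution the input is /dzvʊɹgʊniʃ/.
The unsyllabifiable consonants are /d/, /z/, /ɹ/, /ʃ/; each receives one epenthetic vowel.

4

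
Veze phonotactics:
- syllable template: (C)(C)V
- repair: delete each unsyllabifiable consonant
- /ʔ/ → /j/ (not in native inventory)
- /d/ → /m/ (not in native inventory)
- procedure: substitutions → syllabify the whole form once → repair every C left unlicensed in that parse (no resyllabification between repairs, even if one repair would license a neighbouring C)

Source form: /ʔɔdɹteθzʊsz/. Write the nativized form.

Substitution: /ʔ/ → /j/, /d/ → /m/, giving /jɔmɹteθzʊsz/.
The consonants /m/, /s/, /z/ cannot be parsed into a legal (C)(C)V syllable (no codas are permitted; onsets may contain at most 2 consonants).
Deletion applies to /m/, /s/, /z/.

jɔɹteθzʊ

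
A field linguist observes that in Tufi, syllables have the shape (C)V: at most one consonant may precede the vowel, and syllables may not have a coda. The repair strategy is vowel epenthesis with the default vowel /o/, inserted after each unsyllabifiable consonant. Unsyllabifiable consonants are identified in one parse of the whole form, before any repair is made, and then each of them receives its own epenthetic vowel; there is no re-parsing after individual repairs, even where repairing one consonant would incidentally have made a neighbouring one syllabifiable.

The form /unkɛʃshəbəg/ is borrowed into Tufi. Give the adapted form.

unokɛʃosohəbəgo

Syllabifying with onset maximization leaves /n/, /ʃ/, /s/, /g/ stranded (no codas are permitted; onsets are limited to one consonant).
Epenthesis after each stranded consonant: /n/ → /no/, /ʃ/ → /ʃo/, /s/ → /so/, /g/ → /go/.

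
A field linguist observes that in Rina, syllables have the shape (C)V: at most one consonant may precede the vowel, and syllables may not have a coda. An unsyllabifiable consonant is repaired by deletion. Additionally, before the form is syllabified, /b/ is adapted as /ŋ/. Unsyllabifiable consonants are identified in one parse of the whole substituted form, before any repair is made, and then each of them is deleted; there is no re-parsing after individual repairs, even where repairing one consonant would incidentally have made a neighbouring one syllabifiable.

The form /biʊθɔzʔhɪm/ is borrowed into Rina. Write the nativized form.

ŋiʊθɔhɪ

Substitution: /b/ → /ŋ/, giving /ŋiʊθɔzʔhɪm/.
The consonants /z/, /ʔ/, /m/ cannot be parsed into a legal (C)V syllable (no codas are permitted; onsets are limited to one consonant).
Deleting the stranded consonants removes /z/, /ʔ/, /m/.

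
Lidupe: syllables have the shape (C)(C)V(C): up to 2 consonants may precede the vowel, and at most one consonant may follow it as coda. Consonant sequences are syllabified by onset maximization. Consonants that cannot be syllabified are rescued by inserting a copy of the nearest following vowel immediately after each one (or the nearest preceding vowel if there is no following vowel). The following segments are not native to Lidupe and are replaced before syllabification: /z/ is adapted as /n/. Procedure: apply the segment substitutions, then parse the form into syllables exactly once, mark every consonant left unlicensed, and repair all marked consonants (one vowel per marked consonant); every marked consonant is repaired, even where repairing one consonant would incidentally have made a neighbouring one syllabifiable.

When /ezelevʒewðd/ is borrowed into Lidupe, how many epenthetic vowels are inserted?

After substitution the input is /enelevʒewðd/.
The unsyllabifiable consonants are /ð/, /d/; each receives one epenthetic vowel.

2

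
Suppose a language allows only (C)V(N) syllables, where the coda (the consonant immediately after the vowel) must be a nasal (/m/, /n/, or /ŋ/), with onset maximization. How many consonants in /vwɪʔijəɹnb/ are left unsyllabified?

Under (C)V(N), the unsyllabifiable consonants are /v/, /ɹ/, /n/, /b/ (only a nasal (/m/, /n/, or /ŋ/) is licensed in coda position; onsets are limited to one consonant).

4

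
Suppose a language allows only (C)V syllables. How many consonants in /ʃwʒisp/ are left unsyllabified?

4

Syllabifying with onset maximization leaves /ʃ/, /w/, /s/, /p/ stranded (no codas are permitted; onsets are limited to one consonant).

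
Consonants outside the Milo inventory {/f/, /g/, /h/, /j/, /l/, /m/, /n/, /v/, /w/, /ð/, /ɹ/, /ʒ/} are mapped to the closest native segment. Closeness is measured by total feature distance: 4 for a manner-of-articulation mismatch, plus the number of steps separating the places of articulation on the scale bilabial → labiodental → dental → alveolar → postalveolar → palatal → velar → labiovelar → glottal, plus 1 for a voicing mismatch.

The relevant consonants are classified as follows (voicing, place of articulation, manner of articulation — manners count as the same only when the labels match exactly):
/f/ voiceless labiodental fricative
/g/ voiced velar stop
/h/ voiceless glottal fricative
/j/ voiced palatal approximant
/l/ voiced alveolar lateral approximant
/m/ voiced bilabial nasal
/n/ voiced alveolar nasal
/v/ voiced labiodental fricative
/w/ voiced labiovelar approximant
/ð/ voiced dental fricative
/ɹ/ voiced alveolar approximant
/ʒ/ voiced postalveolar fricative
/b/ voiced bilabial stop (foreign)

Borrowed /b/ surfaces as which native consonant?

m

/m/ is closest: manner differs (stop→nasal, +4), place distance 0 (bilabial→bilabial), same voicing; total 4. Next closest is /v/ at distance 5.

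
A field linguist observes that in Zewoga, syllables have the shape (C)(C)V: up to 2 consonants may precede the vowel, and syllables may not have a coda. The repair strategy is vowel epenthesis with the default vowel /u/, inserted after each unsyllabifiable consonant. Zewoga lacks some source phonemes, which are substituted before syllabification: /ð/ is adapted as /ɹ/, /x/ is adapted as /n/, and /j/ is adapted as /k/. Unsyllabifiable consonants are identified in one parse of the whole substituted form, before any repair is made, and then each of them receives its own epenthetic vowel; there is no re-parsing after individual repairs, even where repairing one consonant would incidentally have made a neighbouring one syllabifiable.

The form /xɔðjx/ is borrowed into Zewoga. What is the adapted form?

nɔɹukunu

Substitution: /x/ → /n/, /ð/ → /ɹ/, /j/ → /k/, giving /nɔɹkn/.
Syllabifying with onset maximization leaves /ɹ/, /k/, /n/ stranded (no codas are permitted; onsets may contain at most 2 consonants).
Each unlicensed consonant becomes the onset of a new syllable: /ɹ/ → /ɹu/, /k/ → /ku/, /n/ → /nu/.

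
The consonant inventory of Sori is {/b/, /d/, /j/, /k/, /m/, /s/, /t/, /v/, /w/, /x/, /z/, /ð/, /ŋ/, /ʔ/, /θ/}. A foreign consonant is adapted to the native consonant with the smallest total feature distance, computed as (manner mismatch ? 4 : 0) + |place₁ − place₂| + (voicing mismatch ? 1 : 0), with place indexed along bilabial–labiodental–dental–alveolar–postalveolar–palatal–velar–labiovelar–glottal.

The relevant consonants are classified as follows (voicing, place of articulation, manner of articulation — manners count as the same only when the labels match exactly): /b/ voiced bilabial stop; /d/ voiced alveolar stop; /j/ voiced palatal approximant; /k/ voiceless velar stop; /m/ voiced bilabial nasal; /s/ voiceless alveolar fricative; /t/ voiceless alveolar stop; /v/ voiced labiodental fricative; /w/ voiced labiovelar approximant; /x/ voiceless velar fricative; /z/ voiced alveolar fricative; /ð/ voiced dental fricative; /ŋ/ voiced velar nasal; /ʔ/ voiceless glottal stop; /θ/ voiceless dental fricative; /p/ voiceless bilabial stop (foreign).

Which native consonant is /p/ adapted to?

b

/b/ is closest: same manner (stop), place distance 0 (bilabial→bilabial), voicing differs (+1); total 1. Next closest is /t/ at distance 3.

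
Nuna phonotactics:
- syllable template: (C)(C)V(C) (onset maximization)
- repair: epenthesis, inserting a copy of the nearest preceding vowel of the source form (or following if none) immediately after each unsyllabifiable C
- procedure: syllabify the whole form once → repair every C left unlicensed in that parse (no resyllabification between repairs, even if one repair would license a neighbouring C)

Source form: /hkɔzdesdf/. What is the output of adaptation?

Syllabifying with onset maximization leaves /d/, /f/ stranded (at most one coda consonant is licensed; onsets may contain at most 2 consonants).
Epenthesis after each stranded consonant: /d/ → /de/, /f/ → /fe/.

hkɔzdesdefe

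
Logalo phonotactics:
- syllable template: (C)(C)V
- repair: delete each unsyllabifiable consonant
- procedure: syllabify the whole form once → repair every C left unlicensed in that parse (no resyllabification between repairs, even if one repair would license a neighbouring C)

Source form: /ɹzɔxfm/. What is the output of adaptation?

Under (C)(C)V, the unsyllabifiable consonants are /x/, /f/, /m/ (no codas are permitted; onsets may contain at most 2 consonants).
Deleting the stranded consonants removes /x/, /f/, /m/.

ɹzɔ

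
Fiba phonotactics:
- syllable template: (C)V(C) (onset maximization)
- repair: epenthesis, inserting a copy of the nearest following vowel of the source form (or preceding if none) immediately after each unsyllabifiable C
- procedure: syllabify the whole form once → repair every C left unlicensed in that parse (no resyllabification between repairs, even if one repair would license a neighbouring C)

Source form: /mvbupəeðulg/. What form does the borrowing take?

The consonants /m/, /v/, /g/ cannot be parsed into a legal (C)V(C) syllable (at most one coda consonant is licensed; onsets are limited to one consonant).
Inserting the epenthetic vowel yields /m/ → /mu/, /v/ → /vu/, /g/ → /gu/.

muvubupəeðulgu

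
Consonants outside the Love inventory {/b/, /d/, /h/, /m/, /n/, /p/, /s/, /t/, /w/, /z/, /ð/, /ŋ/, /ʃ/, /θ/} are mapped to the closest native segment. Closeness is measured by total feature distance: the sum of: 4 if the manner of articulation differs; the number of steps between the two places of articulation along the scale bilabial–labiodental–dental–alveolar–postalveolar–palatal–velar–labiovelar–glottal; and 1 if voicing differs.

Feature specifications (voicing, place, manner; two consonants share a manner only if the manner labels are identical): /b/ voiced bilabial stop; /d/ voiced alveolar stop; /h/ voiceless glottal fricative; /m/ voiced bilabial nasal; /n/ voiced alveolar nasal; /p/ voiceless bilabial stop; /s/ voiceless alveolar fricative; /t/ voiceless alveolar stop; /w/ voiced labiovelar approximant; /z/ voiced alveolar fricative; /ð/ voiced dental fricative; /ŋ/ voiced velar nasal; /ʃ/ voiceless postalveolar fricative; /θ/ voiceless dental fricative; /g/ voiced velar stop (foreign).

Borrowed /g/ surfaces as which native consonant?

d

/d/ is closest: same manner (stop), place distance 3 (velar→alveolar), same voicing; total 3. Next closest is /t/ at distance 4.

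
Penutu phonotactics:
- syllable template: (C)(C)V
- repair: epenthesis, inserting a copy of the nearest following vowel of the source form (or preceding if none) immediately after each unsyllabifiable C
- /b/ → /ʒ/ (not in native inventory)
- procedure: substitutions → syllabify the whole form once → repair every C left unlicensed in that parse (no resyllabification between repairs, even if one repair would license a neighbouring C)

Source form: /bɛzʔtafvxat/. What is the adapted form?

ʒɛzaʔtafavxata

Substitution: /b/ → /ʒ/, giving /ʒɛzʔtafvxat/.
The consonants /z/, /f/, /t/ cannot be parsed into a legal (C)(C)V syllable (no codas are permitted; onsets may contain at most 2 consonants).
Each unlicensed consonant becomes the onset of a new syllable: /z/ → /za/, /f/ → /fa/, /t/ → /ta/.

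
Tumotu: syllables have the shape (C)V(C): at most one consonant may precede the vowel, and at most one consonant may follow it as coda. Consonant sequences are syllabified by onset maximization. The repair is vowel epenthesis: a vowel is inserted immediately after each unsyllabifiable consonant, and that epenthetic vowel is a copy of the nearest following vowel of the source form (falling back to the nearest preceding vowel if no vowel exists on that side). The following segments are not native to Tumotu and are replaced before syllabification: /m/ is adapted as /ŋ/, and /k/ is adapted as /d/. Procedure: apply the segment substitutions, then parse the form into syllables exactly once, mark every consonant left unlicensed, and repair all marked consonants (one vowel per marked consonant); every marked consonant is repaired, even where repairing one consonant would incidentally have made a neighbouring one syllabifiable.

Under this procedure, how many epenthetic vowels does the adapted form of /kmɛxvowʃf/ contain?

3

After substitution the input is /dŋɛxvowʃf/.
The unsyllabifiable consonants are /d/, /ʃ/, /f/; each receives one epenthetic vowel.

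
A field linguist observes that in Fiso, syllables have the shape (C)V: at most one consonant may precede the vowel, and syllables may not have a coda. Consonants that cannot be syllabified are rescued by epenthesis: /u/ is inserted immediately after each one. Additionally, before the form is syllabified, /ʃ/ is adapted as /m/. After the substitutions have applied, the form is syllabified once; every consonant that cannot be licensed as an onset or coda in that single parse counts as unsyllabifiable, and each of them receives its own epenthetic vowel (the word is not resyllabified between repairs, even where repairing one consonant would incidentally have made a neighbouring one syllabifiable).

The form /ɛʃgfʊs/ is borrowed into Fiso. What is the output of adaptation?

ɛmugufʊsu

Substitution: /ʃ/ → /m/, giving /ɛmgfʊs/.
Syllabifying with onset maximization leaves /m/, /g/, /s/ stranded (no codas are permitted; onsets are limited to one consonant).
Epenthesis after each stranded consonant: /m/ → /mu/, /g/ → /gu/, /s/ → /su/.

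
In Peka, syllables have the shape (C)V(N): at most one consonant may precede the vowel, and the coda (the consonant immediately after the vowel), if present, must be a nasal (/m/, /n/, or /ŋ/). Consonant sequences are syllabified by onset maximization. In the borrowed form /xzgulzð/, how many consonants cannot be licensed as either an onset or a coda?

Syllabifying with onset maximization leaves /x/, /z/, /l/, /z/, /ð/ stranded (only a nasal (/m/, /n/, or /ŋ/) is licensed in coda position; onsets are limited to one consonant).

5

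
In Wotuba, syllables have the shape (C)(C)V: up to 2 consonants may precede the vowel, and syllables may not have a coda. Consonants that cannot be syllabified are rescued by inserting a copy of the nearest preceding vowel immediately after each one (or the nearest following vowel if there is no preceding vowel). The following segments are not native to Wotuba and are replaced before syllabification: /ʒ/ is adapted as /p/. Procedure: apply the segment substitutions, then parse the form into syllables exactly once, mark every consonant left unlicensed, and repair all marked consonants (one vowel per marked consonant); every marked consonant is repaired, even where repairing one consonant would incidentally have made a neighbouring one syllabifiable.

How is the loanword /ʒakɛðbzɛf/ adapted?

Substitution: /ʒ/ → /p/, giving /pakɛðbzɛf/.
The consonants /ð/, /f/ cannot be parsed into a legal (C)(C)V syllable (no codas are permitted; onsets may contain at most 2 consonants).
Epenthesis after each stranded consonant: /ð/ → /ðɛ/, /f/ → /fɛ/.

pakɛðɛbzɛfɛ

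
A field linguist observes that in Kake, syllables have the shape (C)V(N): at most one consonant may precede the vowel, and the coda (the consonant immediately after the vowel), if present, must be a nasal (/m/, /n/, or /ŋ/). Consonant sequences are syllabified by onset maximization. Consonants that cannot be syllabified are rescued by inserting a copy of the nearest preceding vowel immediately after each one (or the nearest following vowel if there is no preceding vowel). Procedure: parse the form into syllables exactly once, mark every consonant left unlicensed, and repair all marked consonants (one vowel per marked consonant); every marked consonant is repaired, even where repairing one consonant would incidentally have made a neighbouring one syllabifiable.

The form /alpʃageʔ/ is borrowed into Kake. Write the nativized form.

Syllabifying with onset maximization leaves /l/, /p/, /ʔ/ stranded (only a nasal (/m/, /n/, or /ŋ/) is licensed in coda position; onsets are limited to one consonant).
Each unlicensed consonant becomes the onset of a new syllable: /l/ → /la/, /p/ → /pa/, /ʔ/ → /ʔe/.

alapaʃageʔe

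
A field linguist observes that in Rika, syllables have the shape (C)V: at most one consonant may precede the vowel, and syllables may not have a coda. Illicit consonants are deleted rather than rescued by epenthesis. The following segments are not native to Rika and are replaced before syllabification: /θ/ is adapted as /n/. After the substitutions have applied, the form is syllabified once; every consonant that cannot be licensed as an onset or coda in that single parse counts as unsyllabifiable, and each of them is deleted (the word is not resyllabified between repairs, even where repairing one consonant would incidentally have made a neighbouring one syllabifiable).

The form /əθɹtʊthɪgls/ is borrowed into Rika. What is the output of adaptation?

ətʊhɪ

Substitution: /θ/ → /n/, giving /ənɹtʊthɪgls/.
Syllabifying with onset maximization leaves /n/, /ɹ/, /t/, /g/, /l/, /s/ stranded (no codas are permitted; onsets are limited to one consonant).
Deletion applies to /n/, /ɹ/, /t/, /g/, /l/, /s/.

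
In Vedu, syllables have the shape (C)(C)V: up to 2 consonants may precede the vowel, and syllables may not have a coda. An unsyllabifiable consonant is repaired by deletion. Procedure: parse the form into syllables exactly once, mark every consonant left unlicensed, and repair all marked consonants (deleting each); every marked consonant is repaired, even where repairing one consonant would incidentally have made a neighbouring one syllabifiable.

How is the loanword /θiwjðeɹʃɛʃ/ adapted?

Syllabifying with onset maximization leaves /w/, /ʃ/ stranded (no codas are permitted; onsets may contain at most 2 consonants).
Each unlicensed consonant is deleted: /w/, /ʃ/.

θijðeɹʃɛ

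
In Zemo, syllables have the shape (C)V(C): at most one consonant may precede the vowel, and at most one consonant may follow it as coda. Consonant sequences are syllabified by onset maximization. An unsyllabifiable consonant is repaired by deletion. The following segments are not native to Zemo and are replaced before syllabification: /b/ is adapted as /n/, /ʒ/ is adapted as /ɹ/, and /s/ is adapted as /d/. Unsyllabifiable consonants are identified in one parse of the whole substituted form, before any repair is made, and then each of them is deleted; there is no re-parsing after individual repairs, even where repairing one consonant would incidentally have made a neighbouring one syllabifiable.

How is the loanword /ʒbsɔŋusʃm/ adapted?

Substitution: /ʒ/ → /ɹ/, /b/ → /n/, /s/ → /d/, giving /ɹndɔŋudʃm/.
Under (C)V(C), the unsyllabifiable consonants are /ɹ/, /n/, /ʃ/, /m/ (at most one coda consonant is licensed; onsets are limited to one consonant).
Each unlicensed consonant is deleted: /ɹ/, /n/, /ʃ/, /m/.

dɔŋud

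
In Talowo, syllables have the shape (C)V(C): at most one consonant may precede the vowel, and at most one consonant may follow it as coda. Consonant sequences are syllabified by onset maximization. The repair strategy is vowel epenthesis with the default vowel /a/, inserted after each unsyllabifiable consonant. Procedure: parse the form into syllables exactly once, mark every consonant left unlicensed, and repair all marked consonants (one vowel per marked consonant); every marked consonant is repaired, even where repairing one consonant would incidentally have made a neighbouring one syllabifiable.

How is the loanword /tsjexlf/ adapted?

The consonants /t/, /s/, /l/, /f/ cannot be parsed into a legal (C)V(C) syllable (at most one coda consonant is licensed; onsets are limited to one consonant).
Inserting the epenthetic vowel yields /t/ → /ta/, /s/ → /sa/, /l/ → /la/, /f/ → /fa/.

tasajexlafa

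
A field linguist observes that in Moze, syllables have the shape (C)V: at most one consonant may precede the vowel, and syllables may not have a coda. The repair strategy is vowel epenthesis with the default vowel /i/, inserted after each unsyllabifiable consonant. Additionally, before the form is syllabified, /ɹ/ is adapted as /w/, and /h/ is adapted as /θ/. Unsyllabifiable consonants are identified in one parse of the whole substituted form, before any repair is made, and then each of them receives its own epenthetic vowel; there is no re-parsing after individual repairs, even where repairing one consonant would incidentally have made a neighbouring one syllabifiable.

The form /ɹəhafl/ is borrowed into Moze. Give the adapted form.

Substitution: /ɹ/ → /w/, /h/ → /θ/, giving /wəθafl/.
Syllabifying with onset maximization leaves /f/, /l/ stranded (no codas are permitted; onsets are limited to one consonant).
Inserting the epenthetic vowel yields /f/ → /fi/, /l/ → /li/.

wəθafili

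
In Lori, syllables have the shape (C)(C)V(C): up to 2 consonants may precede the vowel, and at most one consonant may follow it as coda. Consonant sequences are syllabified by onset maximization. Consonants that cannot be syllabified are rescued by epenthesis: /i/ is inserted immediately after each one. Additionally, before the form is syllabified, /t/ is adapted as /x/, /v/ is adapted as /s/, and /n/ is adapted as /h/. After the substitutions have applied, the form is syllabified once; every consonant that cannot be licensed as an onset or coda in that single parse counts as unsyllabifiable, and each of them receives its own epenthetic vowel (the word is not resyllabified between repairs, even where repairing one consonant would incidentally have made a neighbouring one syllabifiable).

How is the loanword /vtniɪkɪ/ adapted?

sixhiɪkɪ

Substitution: /v/ → /s/, /t/ → /x/, /n/ → /h/, giving /sxhiɪkɪ/.
Under (C)(C)V(C), the unsyllabifiable consonants are /s/ (at most one coda consonant is licensed; onsets may contain at most 2 consonants).
Each unlicensed consonant becomes the onset of a new syllable: /s/ → /si/.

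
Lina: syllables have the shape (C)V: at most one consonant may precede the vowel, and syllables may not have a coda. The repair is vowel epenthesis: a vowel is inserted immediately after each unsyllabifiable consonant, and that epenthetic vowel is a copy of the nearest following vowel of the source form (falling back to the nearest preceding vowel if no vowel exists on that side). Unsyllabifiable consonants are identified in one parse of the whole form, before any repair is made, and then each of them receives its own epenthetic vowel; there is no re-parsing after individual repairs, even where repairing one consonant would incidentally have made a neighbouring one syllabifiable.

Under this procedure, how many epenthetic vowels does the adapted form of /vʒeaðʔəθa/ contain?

The unsyllabifiable consonants are /v/, /ð/; each receives one epenthetic vowel.

2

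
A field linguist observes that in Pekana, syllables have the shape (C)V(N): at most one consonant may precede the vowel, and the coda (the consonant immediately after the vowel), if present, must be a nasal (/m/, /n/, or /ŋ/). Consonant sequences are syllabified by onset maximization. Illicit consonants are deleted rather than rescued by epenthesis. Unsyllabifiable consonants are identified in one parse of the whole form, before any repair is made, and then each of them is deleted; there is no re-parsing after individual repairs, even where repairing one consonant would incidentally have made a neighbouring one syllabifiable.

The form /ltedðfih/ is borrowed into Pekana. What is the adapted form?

tefi

Under (C)V(N), the unsyllabifiable consonants are /l/, /d/, /ð/, /h/ (only a nasal (/m/, /n/, or /ŋ/) is licensed in coda position; onsets are limited to one consonant).
Deleting the stranded consonants removes /l/, /d/, /ð/, /h/.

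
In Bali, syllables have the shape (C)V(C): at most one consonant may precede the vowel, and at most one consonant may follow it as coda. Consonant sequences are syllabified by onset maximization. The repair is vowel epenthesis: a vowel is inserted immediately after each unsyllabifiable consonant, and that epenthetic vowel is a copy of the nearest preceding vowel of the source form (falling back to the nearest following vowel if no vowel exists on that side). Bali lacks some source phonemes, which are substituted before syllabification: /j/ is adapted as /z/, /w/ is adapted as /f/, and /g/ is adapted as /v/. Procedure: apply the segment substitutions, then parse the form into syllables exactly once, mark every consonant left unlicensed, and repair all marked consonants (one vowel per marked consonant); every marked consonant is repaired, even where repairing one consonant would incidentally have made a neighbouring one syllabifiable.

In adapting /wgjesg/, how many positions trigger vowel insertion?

3

After substitution the input is /fvzesv/.
The unsyllabifiable consonants are /f/, /v/, /v/; each receives one epenthetic vowel.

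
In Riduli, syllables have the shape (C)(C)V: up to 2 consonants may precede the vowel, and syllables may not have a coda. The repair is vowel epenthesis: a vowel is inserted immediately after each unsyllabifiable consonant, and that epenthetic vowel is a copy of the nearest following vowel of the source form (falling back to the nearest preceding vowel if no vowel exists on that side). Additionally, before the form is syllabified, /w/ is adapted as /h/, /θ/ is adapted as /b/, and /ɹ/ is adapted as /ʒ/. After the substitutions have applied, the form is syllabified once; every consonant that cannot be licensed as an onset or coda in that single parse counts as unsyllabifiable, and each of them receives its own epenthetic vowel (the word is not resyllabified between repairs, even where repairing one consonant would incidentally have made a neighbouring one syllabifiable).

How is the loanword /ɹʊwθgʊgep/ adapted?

ʒʊhʊbgʊgepe

Substitution: /ɹ/ → /ʒ/, /w/ → /h/, /θ/ → /b/, giving /ʒʊhbgʊgep/.
Syllabifying with onset maximization leaves /h/, /p/ stranded (no codas are permitted; onsets may contain at most 2 consonants).
Each unlicensed consonant becomes the onset of a new syllable: /h/ → /hʊ/, /p/ → /pe/.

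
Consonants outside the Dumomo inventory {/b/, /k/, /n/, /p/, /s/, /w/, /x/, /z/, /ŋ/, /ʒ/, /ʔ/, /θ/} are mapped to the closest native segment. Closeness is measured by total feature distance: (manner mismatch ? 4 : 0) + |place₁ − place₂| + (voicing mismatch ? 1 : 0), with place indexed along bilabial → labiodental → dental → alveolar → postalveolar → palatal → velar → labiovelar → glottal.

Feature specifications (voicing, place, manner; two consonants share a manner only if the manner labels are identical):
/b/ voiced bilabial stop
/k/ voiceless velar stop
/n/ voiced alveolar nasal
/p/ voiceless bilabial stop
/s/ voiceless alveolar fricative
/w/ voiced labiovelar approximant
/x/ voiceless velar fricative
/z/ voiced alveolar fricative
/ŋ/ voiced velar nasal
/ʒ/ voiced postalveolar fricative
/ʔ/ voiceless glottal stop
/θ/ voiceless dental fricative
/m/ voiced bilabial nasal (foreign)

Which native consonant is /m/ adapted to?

/n/ is closest: same manner (nasal), place distance 3 (bilabial→alveolar), same voicing; total 3. Next closest is /b/ at distance 4.

n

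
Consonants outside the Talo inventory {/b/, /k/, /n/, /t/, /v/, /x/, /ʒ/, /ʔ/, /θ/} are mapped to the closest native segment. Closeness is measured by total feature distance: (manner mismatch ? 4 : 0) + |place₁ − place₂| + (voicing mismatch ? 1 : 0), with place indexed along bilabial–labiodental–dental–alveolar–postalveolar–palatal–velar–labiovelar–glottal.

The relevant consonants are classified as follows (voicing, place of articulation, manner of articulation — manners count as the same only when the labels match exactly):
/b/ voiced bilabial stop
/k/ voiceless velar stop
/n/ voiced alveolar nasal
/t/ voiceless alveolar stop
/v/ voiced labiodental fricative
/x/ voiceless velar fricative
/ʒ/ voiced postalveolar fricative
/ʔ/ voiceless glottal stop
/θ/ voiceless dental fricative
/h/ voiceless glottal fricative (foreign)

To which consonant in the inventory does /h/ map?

x

/x/ is closest: same manner (fricative), place distance 2 (glottal→velar), same voicing; total 2. Next closest is /ʔ/ at distance 4.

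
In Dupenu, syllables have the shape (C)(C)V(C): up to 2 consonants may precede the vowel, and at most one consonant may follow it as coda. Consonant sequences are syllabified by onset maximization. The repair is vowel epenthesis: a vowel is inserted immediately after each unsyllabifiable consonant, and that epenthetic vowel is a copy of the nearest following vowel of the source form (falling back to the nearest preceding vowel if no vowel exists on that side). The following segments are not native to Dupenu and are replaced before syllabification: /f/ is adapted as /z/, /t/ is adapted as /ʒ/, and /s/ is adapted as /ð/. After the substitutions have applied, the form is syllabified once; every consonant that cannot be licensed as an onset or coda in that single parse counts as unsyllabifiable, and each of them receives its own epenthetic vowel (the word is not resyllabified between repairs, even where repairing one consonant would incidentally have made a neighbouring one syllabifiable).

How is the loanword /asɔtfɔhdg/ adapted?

Substitution: /s/ → /ð/, /t/ → /ʒ/, /f/ → /z/, giving /aðɔʒzɔhdg/.
The consonants /d/, /g/ cannot be parsed into a legal (C)(C)V(C) syllable (at most one coda consonant is licensed; onsets may contain at most 2 consonants).
Each unlicensed consonant becomes the onset of a new syllable: /d/ → /dɔ/, /g/ → /gɔ/.

aðɔʒzɔhdɔgɔ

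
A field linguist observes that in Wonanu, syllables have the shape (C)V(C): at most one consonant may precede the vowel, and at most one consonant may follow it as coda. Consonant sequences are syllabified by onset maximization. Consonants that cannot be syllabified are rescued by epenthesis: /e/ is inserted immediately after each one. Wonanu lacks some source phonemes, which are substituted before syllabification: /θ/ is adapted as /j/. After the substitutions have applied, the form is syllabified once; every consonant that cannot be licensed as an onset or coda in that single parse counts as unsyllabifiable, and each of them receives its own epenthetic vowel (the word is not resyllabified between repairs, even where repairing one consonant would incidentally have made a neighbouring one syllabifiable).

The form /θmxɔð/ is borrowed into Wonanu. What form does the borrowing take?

Substitution: /θ/ → /j/, giving /jmxɔð/.
Under (C)V(C), the unsyllabifiable consonants are /j/, /m/ (at most one coda consonant is licensed; onsets are limited to one consonant).
Epenthesis after each stranded consonant: /j/ → /je/, /m/ → /me/.

jemexɔð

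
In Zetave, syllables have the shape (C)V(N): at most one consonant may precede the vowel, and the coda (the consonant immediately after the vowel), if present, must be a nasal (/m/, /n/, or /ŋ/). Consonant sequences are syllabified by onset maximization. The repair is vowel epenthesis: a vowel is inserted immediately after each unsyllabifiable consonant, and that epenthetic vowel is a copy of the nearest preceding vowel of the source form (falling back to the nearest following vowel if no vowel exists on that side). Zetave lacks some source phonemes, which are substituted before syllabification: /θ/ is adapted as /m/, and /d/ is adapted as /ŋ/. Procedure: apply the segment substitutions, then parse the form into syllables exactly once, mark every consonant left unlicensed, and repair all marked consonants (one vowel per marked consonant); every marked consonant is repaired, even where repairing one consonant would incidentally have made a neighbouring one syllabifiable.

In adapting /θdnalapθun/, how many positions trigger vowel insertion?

3

After substitution the input is /mŋnalapmun/.
The unsyllabifiable consonants are /m/, /ŋ/, /p/; each receives one epenthetic vowel.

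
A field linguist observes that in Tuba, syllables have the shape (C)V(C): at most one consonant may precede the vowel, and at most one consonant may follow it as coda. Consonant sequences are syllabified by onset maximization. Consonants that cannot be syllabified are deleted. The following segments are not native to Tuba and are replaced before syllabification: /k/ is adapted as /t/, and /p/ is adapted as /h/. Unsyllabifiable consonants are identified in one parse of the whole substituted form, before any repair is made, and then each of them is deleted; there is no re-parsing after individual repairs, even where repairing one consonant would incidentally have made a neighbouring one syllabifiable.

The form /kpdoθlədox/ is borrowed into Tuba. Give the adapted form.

doθlədox

Substitution: /k/ → /t/, /p/ → /h/, giving /thdoθlədox/.
The consonants /t/, /h/ cannot be parsed into a legal (C)V(C) syllable (at most one coda consonant is licensed; onsets are limited to one consonant).
Deleting the stranded consonants removes /t/, /h/.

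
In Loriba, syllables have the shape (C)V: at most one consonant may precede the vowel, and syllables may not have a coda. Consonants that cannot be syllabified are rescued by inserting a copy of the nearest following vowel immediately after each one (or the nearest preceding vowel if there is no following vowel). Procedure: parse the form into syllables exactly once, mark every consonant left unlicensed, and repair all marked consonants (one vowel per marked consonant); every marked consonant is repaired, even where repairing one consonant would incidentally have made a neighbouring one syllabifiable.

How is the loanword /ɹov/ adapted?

Under (C)V, the unsyllabifiable consonants are /v/ (no codas are permitted; onsets are limited to one consonant).
Epenthesis after each stranded consonant: /v/ → /vo/.

ɹovo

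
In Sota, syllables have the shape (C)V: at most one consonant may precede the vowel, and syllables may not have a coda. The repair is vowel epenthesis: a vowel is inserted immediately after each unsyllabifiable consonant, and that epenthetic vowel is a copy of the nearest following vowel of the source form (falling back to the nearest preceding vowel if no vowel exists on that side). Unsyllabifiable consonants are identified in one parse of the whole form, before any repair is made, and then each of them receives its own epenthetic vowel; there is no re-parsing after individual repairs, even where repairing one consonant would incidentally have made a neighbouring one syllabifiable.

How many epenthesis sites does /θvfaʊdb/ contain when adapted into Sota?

4

The unsyllabifiable consonants are /θ/, /v/, /d/, /b/; each receives one epenthetic vowel.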